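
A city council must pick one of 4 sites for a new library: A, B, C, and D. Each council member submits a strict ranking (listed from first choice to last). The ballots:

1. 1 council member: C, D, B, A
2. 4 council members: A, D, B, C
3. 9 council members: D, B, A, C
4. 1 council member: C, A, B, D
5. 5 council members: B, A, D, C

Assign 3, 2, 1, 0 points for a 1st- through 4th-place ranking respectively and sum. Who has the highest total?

D

A: 1·0 + 4·3 + 9·1 + 1·2 + 5·2 = 33
B: 1·1 + 4·1 + 9·2 + 1·1 + 5·3 = 39
C: 1·3 + 4·0 + 9·0 + 1·3 + 5·0 = 6
D: 1·2 + 4·2 + 9·3 + 1·0 + 5·1 = 42
D has the highest Borda score (42).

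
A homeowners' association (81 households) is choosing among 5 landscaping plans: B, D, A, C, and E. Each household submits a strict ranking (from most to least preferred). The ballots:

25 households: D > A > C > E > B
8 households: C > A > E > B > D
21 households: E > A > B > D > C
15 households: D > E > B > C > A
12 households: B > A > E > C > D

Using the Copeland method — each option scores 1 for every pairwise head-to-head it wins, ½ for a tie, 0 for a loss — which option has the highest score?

A

B: beats D and C; loses to A and E → score 2.
D: beats C; loses to B, A, and E → score 1.
A: beats B, D, C, and E → score 4.
C: loses to B, D, A, and E → score 0.
E: beats B, D, and C; loses to A → score 3.
A has the best pairwise record.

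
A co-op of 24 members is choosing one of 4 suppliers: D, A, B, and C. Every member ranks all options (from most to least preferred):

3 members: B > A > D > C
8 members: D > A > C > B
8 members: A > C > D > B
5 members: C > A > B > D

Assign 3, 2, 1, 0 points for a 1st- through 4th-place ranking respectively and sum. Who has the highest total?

D: 3·1 + 8·3 + 8·1 + 5·0 = 35
A: 3·2 + 8·2 + 8·3 + 5·2 = 56
B: 3·3 + 8·0 + 8·0 + 5·1 = 14
C: 3·0 + 8·1 + 8·2 + 5·3 = 39
A has the highest Borda score (56).

A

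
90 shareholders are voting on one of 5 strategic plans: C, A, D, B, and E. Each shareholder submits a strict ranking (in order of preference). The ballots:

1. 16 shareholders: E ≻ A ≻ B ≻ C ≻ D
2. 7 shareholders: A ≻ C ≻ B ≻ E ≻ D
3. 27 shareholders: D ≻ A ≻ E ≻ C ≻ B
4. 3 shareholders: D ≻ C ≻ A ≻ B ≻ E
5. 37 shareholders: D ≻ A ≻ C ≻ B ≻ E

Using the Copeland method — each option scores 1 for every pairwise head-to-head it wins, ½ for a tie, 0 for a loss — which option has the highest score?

C: beats B and E; loses to A and D → score 2.
A: beats C, B, and E; loses to D → score 3.
D: beats C, A, B, and E → score 4.
B: beats E; loses to C, A, and D → score 1.
E: loses to C, A, D, and B → score 0.
D has the best pairwise record.

D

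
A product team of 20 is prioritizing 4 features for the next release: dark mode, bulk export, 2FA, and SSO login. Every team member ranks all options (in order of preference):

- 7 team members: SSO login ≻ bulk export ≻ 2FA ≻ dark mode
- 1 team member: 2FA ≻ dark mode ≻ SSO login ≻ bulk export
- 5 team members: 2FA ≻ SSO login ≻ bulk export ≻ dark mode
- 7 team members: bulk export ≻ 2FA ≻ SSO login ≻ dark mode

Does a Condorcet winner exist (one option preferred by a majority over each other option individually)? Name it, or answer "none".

Checking pairwise contests:
bulk export beats dark mode 19–1.
SSO login beats bulk export 13–7.
bulk export beats 2FA 14–6.
2FA beats SSO login 13–7.
Every option loses at least one head-to-head, so there is no Condorcet winner.

none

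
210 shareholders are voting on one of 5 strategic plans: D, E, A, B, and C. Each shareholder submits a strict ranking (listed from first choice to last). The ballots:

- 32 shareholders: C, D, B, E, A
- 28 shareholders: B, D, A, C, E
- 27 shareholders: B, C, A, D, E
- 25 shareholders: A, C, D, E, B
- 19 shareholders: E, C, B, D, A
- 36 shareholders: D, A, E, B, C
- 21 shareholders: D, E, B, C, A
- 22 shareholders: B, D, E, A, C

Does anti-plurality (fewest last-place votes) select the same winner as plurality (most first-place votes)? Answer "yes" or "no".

Anti-plurality — last-place votes: D 0, E 55, A 72, B 25, C 58. Winner: D.
Plurality — first-place votes: D 57, E 19, A 25, B 77, C 32. Winner: B.
The two methods disagree.

no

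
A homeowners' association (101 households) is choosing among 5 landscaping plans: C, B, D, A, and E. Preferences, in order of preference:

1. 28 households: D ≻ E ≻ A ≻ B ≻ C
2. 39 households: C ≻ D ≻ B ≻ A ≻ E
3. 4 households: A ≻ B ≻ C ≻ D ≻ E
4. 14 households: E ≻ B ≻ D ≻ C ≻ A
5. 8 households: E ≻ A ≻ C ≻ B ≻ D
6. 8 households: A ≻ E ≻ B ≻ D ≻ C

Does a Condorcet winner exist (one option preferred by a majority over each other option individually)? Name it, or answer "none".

none

Checking pairwise contests:
B beats C 54–47.
D beats B 67–34.
C beats D 51–50.
C beats A 53–48.
D beats E 71–30.
Every option loses at least one head-to-head, so there is no Condorcet winner.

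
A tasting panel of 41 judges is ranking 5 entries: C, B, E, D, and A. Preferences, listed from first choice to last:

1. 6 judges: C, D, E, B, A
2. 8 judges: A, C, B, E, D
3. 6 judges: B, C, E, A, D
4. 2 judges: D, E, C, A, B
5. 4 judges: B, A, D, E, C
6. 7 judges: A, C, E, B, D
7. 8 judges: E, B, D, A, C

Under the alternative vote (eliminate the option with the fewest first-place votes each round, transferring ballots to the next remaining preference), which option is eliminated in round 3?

B

Round 1: C 6, B 10, E 8, D 2, A 15. Eliminate D.
Round 2: C 6, B 10, E 10, A 15. Eliminate C.
Round 3: B 10, E 16, A 15. Eliminate B.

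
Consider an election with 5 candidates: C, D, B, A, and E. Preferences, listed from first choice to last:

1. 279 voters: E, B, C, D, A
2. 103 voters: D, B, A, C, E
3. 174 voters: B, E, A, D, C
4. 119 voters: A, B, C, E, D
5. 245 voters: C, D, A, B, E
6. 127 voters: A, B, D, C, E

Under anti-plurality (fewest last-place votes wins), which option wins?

B

Last-place votes: C 174, D 119, B 0, A 279, E 475.
B is ranked last by the fewest voters, so B wins.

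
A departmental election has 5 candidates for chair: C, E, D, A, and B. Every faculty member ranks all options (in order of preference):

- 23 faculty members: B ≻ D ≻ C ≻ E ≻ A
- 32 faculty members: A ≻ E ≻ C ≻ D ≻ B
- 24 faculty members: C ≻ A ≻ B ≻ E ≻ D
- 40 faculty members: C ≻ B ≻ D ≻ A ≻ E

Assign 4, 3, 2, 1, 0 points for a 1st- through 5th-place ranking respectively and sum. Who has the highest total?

C

C: 23·2 + 32·2 + 24·4 + 40·4 = 366
E: 23·1 + 32·3 + 24·1 + 40·0 = 143
D: 23·3 + 32·1 + 24·0 + 40·2 = 181
A: 23·0 + 32·4 + 24·3 + 40·1 = 240
B: 23·4 + 32·0 + 24·2 + 40·3 = 260
C has the highest Borda score (366).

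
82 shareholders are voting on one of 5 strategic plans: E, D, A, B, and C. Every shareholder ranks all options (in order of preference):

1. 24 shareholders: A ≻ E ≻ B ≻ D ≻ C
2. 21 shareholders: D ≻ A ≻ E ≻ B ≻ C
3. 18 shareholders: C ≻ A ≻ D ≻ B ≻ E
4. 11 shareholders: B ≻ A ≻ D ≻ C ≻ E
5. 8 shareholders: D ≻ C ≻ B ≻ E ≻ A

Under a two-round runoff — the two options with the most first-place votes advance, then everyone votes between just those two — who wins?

Round 1 first-place votes: E 0, D 29, A 24, B 11, C 18.
D and A advance.
Runoff: D is preferred to A by 29 voters; A by 53.
A wins the runoff.

A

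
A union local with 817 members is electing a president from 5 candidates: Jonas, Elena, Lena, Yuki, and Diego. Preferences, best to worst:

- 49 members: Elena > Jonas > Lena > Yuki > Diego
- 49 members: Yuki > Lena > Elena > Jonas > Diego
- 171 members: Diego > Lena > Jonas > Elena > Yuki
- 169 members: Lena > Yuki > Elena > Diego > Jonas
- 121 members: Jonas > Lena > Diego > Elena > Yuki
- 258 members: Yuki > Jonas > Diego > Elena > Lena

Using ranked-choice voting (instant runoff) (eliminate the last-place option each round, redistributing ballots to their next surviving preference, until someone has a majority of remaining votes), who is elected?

Round 1: Jonas 121, Elena 49, Lena 169, Yuki 307, Diego 171. Eliminate Elena.
Round 2: Jonas 170, Lena 169, Yuki 307, Diego 171. Eliminate Lena.
Round 3: Jonas 170, Yuki 476, Diego 171. Yuki has a majority.

Yuki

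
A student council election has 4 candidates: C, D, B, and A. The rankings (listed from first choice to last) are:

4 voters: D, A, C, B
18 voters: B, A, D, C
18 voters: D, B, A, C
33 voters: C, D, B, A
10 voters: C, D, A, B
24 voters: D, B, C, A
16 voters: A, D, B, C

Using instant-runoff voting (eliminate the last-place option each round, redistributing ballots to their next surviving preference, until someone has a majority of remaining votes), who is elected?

Round 1: C 43, D 46, B 18, A 16. Eliminate A.
Round 2: C 43, D 62, B 18. D has a majority.

D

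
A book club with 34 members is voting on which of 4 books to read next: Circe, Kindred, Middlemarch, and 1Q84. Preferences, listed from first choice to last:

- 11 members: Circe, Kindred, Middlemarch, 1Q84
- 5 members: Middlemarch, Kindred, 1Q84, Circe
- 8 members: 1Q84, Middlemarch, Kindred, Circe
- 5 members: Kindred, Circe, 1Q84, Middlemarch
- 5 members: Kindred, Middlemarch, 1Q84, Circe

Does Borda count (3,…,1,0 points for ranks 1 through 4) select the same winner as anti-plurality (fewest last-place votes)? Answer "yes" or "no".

yes

Borda — scores: Circe 43, Kindred 70, Middlemarch 52, 1Q84 39. Winner: Kindred.
Anti-plurality — last-place votes: Circe 18, Kindred 0, Middlemarch 5, 1Q84 11. Winner: Kindred.
The two methods agree.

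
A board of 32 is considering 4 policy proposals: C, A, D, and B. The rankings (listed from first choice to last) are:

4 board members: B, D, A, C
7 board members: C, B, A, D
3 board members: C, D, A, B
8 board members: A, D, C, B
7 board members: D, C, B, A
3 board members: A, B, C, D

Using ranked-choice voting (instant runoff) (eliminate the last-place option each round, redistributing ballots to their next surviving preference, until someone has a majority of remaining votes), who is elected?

Round 1: C 10, A 11, D 7, B 4. Eliminate B.
Round 2: C 10, A 11, D 11. Eliminate C.
Round 3: A 18, D 14. A has a majority.

A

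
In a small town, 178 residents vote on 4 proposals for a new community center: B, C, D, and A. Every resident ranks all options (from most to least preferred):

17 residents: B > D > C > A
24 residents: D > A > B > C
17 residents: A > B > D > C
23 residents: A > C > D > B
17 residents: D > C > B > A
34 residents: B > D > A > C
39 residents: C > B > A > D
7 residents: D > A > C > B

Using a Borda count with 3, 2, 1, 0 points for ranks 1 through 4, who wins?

B

B: 17·3 + 24·1 + 17·2 + 23·0 + 17·1 + 34·3 + 39·2 + 7·0 = 306
C: 17·1 + 24·0 + 17·0 + 23·2 + 17·2 + 34·0 + 39·3 + 7·1 = 221
D: 17·2 + 24·3 + 17·1 + 23·1 + 17·3 + 34·2 + 39·0 + 7·3 = 286
A: 17·0 + 24·2 + 17·3 + 23·3 + 17·0 + 34·1 + 39·1 + 7·2 = 255
B has the highest Borda score (306).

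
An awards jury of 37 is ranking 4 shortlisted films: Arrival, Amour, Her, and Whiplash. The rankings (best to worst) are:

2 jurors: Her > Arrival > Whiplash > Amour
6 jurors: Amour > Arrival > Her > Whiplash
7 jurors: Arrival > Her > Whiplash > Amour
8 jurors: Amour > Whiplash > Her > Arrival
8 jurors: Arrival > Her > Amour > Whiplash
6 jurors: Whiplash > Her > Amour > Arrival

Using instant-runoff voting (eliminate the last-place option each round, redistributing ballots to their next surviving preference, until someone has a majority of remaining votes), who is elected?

Round 1: Arrival 15, Amour 14, Her 2, Whiplash 6. Eliminate Her.
Round 2: Arrival 17, Amour 14, Whiplash 6. Eliminate Whiplash.
Round 3: Arrival 17, Amour 20. Amour has a majority.

Amour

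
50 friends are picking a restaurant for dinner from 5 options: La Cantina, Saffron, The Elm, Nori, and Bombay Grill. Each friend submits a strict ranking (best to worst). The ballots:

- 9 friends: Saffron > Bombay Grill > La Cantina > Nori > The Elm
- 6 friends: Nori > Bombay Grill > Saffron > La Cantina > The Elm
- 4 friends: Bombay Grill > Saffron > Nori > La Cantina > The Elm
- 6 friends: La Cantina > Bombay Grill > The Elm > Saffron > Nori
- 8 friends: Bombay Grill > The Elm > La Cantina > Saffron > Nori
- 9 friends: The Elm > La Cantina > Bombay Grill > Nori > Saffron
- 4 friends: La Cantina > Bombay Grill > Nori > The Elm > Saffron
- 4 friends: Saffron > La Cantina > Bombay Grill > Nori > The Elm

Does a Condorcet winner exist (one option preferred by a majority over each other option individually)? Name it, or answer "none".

Bombay Grill

Bombay Grill vs La Cantina: 27–23 for Bombay Grill.
Bombay Grill vs Saffron: 37–13 for Bombay Grill.
Bombay Grill vs The Elm: 41–9 for Bombay Grill.
Bombay Grill vs Nori: 44–6 for Bombay Grill.
Bombay Grill beats every other option head-to-head.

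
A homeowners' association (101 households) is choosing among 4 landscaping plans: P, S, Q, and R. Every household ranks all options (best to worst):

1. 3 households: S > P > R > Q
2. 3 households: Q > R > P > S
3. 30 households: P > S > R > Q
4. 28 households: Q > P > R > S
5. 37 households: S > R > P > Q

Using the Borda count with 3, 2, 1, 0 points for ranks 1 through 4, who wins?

P

P: 3·2 + 3·1 + 30·3 + 28·2 + 37·1 = 192
S: 3·3 + 3·0 + 30·2 + 28·0 + 37·3 = 180
Q: 3·0 + 3·3 + 30·0 + 28·3 + 37·0 = 93
R: 3·1 + 3·2 + 30·1 + 28·1 + 37·2 = 141
P has the highest Borda score (192).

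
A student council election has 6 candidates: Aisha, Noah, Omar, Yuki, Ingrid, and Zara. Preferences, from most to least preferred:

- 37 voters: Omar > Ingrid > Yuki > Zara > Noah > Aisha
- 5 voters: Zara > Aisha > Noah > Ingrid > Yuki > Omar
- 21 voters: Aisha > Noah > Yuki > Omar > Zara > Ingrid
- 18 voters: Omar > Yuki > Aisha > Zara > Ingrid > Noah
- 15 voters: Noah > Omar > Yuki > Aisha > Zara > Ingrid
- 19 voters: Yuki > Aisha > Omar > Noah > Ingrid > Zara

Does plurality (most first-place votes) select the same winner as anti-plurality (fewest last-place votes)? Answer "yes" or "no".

no

Plurality — first-place votes: Aisha 21, Noah 15, Omar 55, Yuki 19, Ingrid 0, Zara 5. Winner: Omar.
Anti-plurality — last-place votes: Aisha 37, Noah 18, Omar 5, Yuki 0, Ingrid 36, Zara 19. Winner: Yuki.
The two methods disagree.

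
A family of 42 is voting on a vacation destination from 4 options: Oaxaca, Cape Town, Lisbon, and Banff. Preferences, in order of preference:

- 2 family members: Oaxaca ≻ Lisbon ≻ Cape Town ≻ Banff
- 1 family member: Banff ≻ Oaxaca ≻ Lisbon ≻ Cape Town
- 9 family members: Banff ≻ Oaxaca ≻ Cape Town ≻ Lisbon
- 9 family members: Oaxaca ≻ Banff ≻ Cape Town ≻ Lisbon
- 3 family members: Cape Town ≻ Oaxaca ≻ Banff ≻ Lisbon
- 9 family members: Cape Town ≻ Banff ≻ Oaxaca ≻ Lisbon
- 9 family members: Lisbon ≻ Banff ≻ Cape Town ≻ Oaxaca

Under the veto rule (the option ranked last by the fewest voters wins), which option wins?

Last-place votes: Oaxaca 9, Cape Town 1, Lisbon 30, Banff 2.
Cape Town is ranked last by the fewest voters, so Cape Town wins.

Cape Town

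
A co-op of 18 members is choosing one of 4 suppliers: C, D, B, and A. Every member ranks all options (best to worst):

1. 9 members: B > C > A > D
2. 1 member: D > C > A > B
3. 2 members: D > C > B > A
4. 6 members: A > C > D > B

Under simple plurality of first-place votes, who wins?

First-place votes: C 0, D 3, B 9, A 6.
B has the most first-place votes.

B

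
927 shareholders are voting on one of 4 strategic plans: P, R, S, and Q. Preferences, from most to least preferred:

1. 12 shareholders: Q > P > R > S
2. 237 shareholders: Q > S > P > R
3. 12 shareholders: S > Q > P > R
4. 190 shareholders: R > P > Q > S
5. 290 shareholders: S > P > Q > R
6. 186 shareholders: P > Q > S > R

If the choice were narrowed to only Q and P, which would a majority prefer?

Voters preferring Q to P: 261; preferring P to Q: 666.
P wins the head-to-head.

P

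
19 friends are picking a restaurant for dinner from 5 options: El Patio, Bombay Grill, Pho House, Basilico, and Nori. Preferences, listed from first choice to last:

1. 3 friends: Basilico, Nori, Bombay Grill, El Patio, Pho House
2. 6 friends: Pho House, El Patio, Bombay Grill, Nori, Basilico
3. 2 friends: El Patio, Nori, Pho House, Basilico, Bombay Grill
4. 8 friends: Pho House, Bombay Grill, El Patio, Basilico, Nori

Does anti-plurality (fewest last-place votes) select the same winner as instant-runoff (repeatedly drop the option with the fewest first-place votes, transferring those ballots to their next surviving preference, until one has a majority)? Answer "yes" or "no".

no

Anti-plurality — last-place votes: El Patio 0, Bombay Grill 2, Pho House 3, Basilico 6, Nori 8. Winner: El Patio.
Instant-runoff — R1 El Patio 2, Bombay Grill 0, Pho House 14, Basilico 3, Nori 0 (Pho House winner). Winner: Pho House.
The two methods disagree.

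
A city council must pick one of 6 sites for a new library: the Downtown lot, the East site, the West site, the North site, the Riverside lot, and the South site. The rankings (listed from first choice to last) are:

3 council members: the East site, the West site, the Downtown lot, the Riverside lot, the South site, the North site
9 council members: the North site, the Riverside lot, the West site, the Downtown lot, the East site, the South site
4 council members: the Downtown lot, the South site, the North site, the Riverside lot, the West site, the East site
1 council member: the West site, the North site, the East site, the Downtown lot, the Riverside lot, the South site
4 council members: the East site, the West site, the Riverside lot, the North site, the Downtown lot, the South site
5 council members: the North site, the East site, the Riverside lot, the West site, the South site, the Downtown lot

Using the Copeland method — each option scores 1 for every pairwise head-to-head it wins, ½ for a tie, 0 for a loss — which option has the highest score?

the Downtown lot: beats the South site; ties the East site; loses to the West site, the North site, and the Riverside lot → score 1.5.
the East site: beats the South site; ties the Downtown lot and the Riverside lot; loses to the West site and the North site → score 2.
the West site: beats the Downtown lot, the East site, and the South site; loses to the North site and the Riverside lot → score 3.
the North site: beats the Downtown lot, the East site, the West site, the Riverside lot, and the South site → score 5.
the Riverside lot: beats the Downtown lot, the West site, and the South site; ties the East site; loses to the North site → score 3.5.
the South site: loses to the Downtown lot, the East site, the West site, the North site, and the Riverside lot → score 0.
the North site has the best pairwise record.

the North site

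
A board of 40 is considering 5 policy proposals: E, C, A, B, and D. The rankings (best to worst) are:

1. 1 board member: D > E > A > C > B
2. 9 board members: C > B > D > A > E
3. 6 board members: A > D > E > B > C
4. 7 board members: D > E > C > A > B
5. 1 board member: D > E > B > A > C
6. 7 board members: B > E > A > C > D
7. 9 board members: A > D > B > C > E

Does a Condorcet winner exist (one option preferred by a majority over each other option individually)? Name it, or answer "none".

A vs E: 24–16 for A.
A vs C: 24–16 for A.
A vs B: 23–17 for A.
A vs D: 22–18 for A.
A beats every other option head-to-head.

A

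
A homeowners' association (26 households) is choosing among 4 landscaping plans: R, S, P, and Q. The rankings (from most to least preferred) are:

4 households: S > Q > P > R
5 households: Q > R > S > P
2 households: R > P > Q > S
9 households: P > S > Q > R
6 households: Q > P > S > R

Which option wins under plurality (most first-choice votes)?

Q

First-place votes: R 2, S 4, P 9, Q 11.
Q has the most first-place votes.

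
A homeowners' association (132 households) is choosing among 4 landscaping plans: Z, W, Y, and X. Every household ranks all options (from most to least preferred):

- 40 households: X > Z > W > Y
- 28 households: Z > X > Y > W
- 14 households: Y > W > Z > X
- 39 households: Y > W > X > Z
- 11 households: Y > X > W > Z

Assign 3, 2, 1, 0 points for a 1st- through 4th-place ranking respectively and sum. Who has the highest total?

X

Z: 40·2 + 28·3 + 14·1 + 39·0 + 11·0 = 178
W: 40·1 + 28·0 + 14·2 + 39·2 + 11·1 = 157
Y: 40·0 + 28·1 + 14·3 + 39·3 + 11·3 = 220
X: 40·3 + 28·2 + 14·0 + 39·1 + 11·2 = 237
X has the highest Borda score (237).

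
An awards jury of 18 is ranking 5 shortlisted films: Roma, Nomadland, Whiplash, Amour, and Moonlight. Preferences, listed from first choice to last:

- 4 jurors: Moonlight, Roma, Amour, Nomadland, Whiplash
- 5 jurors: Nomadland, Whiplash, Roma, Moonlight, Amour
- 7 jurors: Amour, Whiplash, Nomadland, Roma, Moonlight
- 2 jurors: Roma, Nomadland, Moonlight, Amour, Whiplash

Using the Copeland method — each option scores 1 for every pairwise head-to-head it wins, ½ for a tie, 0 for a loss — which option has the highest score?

Roma: beats Amour and Moonlight; loses to Nomadland and Whiplash → score 2.
Nomadland: beats Roma, Whiplash, and Moonlight; loses to Amour → score 3.
Whiplash: beats Roma and Moonlight; loses to Nomadland and Amour → score 2.
Amour: beats Nomadland and Whiplash; loses to Roma and Moonlight → score 2.
Moonlight: beats Amour; loses to Roma, Nomadland, and Whiplash → score 1.
Nomadland has the best pairwise record.

Nomadland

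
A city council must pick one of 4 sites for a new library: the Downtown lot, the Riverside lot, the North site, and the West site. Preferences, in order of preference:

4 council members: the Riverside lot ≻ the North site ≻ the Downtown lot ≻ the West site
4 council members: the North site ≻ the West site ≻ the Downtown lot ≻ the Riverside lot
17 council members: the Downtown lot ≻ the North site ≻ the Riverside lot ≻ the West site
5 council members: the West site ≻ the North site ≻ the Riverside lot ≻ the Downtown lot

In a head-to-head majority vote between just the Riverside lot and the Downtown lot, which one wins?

the Downtown lot

Voters preferring the Riverside lot to the Downtown lot: 9; preferring the Downtown lot to the Riverside lot: 21.
the Downtown lot wins the head-to-head.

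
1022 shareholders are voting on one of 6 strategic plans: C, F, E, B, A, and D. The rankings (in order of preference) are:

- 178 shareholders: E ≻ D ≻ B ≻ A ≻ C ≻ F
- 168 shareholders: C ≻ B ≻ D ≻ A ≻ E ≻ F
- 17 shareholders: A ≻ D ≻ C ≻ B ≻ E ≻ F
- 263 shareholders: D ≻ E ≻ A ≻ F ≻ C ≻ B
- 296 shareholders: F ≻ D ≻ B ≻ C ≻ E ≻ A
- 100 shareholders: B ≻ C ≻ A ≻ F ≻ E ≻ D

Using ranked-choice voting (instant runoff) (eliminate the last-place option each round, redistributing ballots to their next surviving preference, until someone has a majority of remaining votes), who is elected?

Round 1: C 168, F 296, E 178, B 100, A 17, D 263. Eliminate A.
Round 2: C 168, F 296, E 178, B 100, D 280. Eliminate B.
Round 3: C 268, F 296, E 178, D 280. Eliminate E.
Round 4: C 268, F 296, D 458. Eliminate C.
Round 5: F 396, D 626. D has a majority.

D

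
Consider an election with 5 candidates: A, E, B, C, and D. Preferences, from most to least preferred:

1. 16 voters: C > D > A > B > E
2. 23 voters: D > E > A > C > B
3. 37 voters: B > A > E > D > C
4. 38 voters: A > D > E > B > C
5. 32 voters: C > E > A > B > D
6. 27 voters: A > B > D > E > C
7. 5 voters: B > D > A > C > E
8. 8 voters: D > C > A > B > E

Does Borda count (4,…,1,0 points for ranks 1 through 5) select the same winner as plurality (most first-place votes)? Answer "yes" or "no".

yes

Borda — scores: A 539, E 342, B 343, C 244, D 392. Winner: A.
Plurality — first-place votes: A 65, E 0, B 42, C 48, D 31. Winner: A.
The two methods agree.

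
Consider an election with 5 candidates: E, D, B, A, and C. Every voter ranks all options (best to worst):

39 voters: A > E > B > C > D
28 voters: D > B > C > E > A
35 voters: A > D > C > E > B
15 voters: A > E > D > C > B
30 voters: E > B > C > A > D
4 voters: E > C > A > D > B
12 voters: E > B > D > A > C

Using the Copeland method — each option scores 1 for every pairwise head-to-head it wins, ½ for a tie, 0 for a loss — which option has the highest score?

E: beats D, B, and C; loses to A → score 3.
D: beats B and C; loses to E and A → score 2.
B: beats C; loses to E, D, and A → score 1.
A: beats E, D, B, and C → score 4.
C: loses to E, D, B, and A → score 0.
A has the best pairwise record.

A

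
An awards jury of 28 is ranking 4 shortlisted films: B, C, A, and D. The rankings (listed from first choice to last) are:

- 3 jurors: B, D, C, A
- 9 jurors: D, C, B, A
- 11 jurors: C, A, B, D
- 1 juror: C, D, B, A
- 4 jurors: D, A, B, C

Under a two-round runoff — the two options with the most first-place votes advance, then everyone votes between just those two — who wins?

D

Round 1 first-place votes: B 3, C 12, A 0, D 13.
D and C advance.
Runoff: D is preferred to C by 16 voters; C by 12.
D wins the runoff.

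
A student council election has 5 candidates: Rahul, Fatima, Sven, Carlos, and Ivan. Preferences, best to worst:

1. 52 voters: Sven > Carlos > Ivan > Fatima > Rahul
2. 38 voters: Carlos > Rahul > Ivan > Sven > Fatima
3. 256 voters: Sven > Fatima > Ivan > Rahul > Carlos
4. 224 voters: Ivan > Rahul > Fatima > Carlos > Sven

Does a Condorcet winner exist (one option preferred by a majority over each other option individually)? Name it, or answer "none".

Sven vs Rahul: 308–262 for Sven.
Sven vs Fatima: 346–224 for Sven.
Sven vs Carlos: 308–262 for Sven.
Sven vs Ivan: 308–262 for Sven.
Sven beats every other option head-to-head.

Sven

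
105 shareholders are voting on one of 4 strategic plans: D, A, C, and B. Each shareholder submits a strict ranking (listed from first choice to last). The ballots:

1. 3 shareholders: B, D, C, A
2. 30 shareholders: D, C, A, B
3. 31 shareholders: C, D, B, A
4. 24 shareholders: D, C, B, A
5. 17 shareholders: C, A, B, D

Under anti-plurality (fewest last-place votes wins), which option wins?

Last-place votes: D 17, A 58, C 0, B 30.
C is ranked last by the fewest voters, so C wins.

C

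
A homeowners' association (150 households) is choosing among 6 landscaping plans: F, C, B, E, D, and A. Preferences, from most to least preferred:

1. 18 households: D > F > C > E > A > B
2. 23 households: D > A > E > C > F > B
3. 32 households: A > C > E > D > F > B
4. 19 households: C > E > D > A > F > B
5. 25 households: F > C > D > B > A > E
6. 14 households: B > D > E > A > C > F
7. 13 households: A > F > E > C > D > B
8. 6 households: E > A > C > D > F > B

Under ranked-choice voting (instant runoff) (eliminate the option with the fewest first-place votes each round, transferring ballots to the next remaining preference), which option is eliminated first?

E

Round 1: F 25, C 19, B 14, E 6, D 41, A 45. Eliminate E.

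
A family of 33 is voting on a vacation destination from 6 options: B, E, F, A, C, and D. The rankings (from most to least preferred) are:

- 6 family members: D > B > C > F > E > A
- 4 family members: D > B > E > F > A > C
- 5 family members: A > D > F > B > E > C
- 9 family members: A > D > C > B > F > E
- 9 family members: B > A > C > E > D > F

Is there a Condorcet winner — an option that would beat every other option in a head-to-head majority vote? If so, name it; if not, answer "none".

none

Checking pairwise contests:
D beats B 24–9.
B beats E 33–0.
B beats F 28–5.
B beats A 19–14.
B beats C 24–9.
A beats D 23–10.
Every option loses at least one head-to-head, so there is no Condorcet winner.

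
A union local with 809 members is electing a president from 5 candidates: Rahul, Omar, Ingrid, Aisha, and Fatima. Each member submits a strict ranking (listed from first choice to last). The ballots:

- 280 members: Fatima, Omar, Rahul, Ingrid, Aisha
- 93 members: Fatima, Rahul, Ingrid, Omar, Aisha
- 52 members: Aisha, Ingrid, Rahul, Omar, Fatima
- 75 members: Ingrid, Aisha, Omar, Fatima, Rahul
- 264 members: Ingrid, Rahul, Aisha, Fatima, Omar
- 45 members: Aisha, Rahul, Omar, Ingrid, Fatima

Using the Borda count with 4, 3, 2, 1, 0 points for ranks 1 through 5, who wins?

Rahul: 280·2 + 93·3 + 52·2 + 75·0 + 264·3 + 45·3 = 1870
Omar: 280·3 + 93·1 + 52·1 + 75·2 + 264·0 + 45·2 = 1225
Ingrid: 280·1 + 93·2 + 52·3 + 75·4 + 264·4 + 45·1 = 2023
Aisha: 280·0 + 93·0 + 52·4 + 75·3 + 264·2 + 45·4 = 1141
Fatima: 280·4 + 93·4 + 52·0 + 75·1 + 264·1 + 45·0 = 1831
Ingrid has the highest Borda score (2023).

Ingrid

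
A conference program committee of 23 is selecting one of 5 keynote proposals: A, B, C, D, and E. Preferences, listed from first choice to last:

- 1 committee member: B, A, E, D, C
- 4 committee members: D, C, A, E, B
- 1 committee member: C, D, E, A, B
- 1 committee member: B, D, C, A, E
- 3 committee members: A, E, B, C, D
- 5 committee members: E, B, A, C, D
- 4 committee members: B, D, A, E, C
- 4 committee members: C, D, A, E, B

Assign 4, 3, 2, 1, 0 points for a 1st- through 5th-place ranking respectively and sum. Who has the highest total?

A

A: 1·3 + 4·2 + 1·1 + 1·1 + 3·4 + 5·2 + 4·2 + 4·2 = 51
B: 1·4 + 4·0 + 1·0 + 1·4 + 3·2 + 5·3 + 4·4 + 4·0 = 45
C: 1·0 + 4·3 + 1·4 + 1·2 + 3·1 + 5·1 + 4·0 + 4·4 = 42
D: 1·1 + 4·4 + 1·3 + 1·3 + 3·0 + 5·0 + 4·3 + 4·3 = 47
E: 1·2 + 4·1 + 1·2 + 1·0 + 3·3 + 5·4 + 4·1 + 4·1 = 45
A has the highest Borda score (51).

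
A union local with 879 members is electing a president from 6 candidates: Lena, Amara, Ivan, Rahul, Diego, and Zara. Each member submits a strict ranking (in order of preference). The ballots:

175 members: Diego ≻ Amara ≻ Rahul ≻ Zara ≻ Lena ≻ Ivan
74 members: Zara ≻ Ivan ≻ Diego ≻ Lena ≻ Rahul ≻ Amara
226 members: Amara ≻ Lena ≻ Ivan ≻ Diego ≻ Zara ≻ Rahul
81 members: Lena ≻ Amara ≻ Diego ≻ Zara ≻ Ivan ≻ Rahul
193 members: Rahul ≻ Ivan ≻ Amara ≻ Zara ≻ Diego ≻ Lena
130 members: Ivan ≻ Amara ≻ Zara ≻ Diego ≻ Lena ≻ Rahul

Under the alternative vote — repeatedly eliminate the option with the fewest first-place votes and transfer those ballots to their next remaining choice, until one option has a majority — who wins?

Amara

Round 1: Lena 81, Amara 226, Ivan 130, Rahul 193, Diego 175, Zara 74. Eliminate Zara.
Round 2: Lena 81, Amara 226, Ivan 204, Rahul 193, Diego 175. Eliminate Lena.
Round 3: Amara 307, Ivan 204, Rahul 193, Diego 175. Eliminate Diego.
Round 4: Amara 482, Ivan 204, Rahul 193. Amara has a majority.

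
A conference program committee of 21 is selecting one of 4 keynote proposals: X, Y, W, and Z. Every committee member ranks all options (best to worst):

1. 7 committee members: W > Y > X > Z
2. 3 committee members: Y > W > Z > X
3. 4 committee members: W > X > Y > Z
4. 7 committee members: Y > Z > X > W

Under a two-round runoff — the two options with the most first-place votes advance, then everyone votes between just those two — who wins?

W

Round 1 first-place votes: X 0, Y 10, W 11, Z 0.
W and Y advance.
Runoff: W is preferred to Y by 11 voters; Y by 10.
W wins the runoff.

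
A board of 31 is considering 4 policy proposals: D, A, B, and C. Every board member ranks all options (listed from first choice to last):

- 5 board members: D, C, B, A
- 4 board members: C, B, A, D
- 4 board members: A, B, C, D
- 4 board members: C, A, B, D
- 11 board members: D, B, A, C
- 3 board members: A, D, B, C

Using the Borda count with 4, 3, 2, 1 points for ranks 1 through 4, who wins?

D

D: 5·4 + 4·1 + 4·1 + 4·1 + 11·4 + 3·3 = 85
A: 5·1 + 4·2 + 4·4 + 4·3 + 11·2 + 3·4 = 75
B: 5·2 + 4·3 + 4·3 + 4·2 + 11·3 + 3·2 = 81
C: 5·3 + 4·4 + 4·2 + 4·4 + 11·1 + 3·1 = 69
D has the highest Borda score (85).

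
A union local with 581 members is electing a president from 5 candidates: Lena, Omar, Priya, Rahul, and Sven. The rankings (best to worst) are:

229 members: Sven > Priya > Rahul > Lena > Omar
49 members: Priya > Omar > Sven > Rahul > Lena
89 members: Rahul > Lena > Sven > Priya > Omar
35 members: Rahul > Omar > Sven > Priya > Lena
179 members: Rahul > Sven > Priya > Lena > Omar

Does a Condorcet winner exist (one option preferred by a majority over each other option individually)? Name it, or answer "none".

Rahul

Rahul vs Lena: 581–0 for Rahul.
Rahul vs Omar: 532–49 for Rahul.
Rahul vs Priya: 303–278 for Rahul.
Rahul vs Sven: 303–278 for Rahul.
Rahul beats every other option head-to-head.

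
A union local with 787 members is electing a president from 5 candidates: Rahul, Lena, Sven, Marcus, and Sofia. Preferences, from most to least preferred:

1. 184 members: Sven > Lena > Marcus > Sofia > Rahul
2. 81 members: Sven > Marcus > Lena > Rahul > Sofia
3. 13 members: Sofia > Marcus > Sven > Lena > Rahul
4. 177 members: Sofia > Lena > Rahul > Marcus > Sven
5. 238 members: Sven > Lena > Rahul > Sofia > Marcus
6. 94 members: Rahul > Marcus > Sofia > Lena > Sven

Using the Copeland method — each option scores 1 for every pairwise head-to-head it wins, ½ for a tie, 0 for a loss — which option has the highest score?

Rahul: beats Marcus and Sofia; loses to Lena and Sven → score 2.
Lena: beats Rahul, Marcus, and Sofia; loses to Sven → score 3.
Sven: beats Rahul, Lena, Marcus, and Sofia → score 4.
Marcus: loses to Rahul, Lena, Sven, and Sofia → score 0.
Sofia: beats Marcus; loses to Rahul, Lena, and Sven → score 1.
Sven has the best pairwise record.

Sven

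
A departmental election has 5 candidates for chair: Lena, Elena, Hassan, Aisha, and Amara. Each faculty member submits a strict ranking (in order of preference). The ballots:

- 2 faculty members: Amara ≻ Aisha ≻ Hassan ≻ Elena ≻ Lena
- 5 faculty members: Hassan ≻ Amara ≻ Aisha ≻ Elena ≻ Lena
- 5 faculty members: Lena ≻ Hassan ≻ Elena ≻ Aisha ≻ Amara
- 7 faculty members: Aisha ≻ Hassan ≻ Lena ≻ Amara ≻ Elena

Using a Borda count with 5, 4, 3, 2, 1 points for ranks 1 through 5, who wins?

Lena: 2·1 + 5·1 + 5·5 + 7·3 = 53
Elena: 2·2 + 5·2 + 5·3 + 7·1 = 36
Hassan: 2·3 + 5·5 + 5·4 + 7·4 = 79
Aisha: 2·4 + 5·3 + 5·2 + 7·5 = 68
Amara: 2·5 + 5·4 + 5·1 + 7·2 = 49
Hassan has the highest Borda score (79).

Hassan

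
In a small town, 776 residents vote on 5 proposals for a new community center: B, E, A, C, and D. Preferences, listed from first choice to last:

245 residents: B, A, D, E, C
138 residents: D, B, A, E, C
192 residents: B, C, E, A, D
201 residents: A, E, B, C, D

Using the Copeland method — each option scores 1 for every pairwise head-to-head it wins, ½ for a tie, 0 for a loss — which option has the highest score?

B: beats E, A, C, and D → score 4.
E: beats C and D; loses to B and A → score 2.
A: beats E, C, and D; loses to B → score 3.
C: beats D; loses to B, E, and A → score 1.
D: loses to B, E, A, and C → score 0.
B has the best pairwise record.

B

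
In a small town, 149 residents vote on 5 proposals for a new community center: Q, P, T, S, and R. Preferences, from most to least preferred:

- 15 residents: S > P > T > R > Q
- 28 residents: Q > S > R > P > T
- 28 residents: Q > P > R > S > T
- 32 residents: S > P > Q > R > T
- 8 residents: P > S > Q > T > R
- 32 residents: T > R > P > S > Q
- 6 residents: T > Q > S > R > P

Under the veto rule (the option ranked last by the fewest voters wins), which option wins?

S

Last-place votes: Q 47, P 6, T 88, S 0, R 8.
S is ranked last by the fewest voters, so S wins.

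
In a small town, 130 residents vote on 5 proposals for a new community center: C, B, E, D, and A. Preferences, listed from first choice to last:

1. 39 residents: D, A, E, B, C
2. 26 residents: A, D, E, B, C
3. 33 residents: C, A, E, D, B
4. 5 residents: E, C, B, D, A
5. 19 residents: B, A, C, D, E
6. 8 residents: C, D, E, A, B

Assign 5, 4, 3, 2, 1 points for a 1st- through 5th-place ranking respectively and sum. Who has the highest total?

C: 39·1 + 26·1 + 33·5 + 5·4 + 19·3 + 8·5 = 347
B: 39·2 + 26·2 + 33·1 + 5·3 + 19·5 + 8·1 = 281
E: 39·3 + 26·3 + 33·3 + 5·5 + 19·1 + 8·3 = 362
D: 39·5 + 26·4 + 33·2 + 5·2 + 19·2 + 8·4 = 445
A: 39·4 + 26·5 + 33·4 + 5·1 + 19·4 + 8·2 = 515
A has the highest Borda score (515).

A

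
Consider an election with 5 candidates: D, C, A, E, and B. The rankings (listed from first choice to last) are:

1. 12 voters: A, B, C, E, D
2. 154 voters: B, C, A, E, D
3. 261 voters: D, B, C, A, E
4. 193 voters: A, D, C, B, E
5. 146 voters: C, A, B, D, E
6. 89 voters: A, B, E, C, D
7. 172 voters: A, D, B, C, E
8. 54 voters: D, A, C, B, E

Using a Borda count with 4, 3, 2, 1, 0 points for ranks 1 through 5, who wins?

A

D: 12·0 + 154·0 + 261·4 + 193·3 + 146·1 + 89·0 + 172·3 + 54·4 = 2501
C: 12·2 + 154·3 + 261·2 + 193·2 + 146·4 + 89·1 + 172·1 + 54·2 = 2347
A: 12·4 + 154·2 + 261·1 + 193·4 + 146·3 + 89·4 + 172·4 + 54·3 = 3033
E: 12·1 + 154·1 + 261·0 + 193·0 + 146·0 + 89·2 + 172·0 + 54·0 = 344
B: 12·3 + 154·4 + 261·3 + 193·1 + 146·2 + 89·3 + 172·2 + 54·1 = 2585
A has the highest Borda score (3033).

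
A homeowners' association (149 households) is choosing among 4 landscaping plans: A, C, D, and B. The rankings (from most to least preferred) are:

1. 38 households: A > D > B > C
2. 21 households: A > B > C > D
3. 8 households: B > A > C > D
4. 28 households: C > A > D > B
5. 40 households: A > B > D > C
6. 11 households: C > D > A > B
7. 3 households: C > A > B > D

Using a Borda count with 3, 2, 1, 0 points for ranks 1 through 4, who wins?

A: 38·3 + 21·3 + 8·2 + 28·2 + 40·3 + 11·1 + 3·2 = 386
C: 38·0 + 21·1 + 8·1 + 28·3 + 40·0 + 11·3 + 3·3 = 155
D: 38·2 + 21·0 + 8·0 + 28·1 + 40·1 + 11·2 + 3·0 = 166
B: 38·1 + 21·2 + 8·3 + 28·0 + 40·2 + 11·0 + 3·1 = 187
A has the highest Borda score (386).

A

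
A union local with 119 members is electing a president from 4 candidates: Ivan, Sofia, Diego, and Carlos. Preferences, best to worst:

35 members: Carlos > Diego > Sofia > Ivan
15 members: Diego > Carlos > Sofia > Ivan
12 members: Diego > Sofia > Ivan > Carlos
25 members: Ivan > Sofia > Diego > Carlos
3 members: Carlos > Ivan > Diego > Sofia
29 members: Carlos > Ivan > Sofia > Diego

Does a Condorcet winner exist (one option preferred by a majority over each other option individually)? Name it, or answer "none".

Carlos vs Ivan: 82–37 for Carlos.
Carlos vs Sofia: 82–37 for Carlos.
Carlos vs Diego: 67–52 for Carlos.
Carlos beats every other option head-to-head.

Carlos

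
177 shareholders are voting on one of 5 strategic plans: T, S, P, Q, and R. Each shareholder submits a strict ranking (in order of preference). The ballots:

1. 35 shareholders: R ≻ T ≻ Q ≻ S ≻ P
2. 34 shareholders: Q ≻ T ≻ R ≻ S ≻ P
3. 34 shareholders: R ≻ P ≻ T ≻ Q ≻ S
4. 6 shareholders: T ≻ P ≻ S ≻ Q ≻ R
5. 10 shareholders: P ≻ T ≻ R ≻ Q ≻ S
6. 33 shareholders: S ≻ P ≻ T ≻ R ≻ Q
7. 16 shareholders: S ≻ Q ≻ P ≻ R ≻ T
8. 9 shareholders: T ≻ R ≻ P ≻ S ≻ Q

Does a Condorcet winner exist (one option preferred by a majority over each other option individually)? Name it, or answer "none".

none

Checking pairwise contests:
P beats T 93–84.
T beats S 128–49.
S beats P 118–59.
T beats Q 127–50.
T beats R 92–85.
Every option loses at least one head-to-head, so there is no Condorcet winner.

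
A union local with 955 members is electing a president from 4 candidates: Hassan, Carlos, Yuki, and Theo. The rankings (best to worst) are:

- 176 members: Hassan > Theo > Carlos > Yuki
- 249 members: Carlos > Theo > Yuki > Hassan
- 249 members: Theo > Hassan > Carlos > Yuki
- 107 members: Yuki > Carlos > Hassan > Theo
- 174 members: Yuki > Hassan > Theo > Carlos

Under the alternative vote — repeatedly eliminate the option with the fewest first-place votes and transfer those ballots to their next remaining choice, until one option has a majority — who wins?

Theo

Round 1: Hassan 176, Carlos 249, Yuki 281, Theo 249. Eliminate Hassan.
Round 2: Carlos 249, Yuki 281, Theo 425. Eliminate Carlos.
Round 3: Yuki 281, Theo 674. Theo has a majority.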